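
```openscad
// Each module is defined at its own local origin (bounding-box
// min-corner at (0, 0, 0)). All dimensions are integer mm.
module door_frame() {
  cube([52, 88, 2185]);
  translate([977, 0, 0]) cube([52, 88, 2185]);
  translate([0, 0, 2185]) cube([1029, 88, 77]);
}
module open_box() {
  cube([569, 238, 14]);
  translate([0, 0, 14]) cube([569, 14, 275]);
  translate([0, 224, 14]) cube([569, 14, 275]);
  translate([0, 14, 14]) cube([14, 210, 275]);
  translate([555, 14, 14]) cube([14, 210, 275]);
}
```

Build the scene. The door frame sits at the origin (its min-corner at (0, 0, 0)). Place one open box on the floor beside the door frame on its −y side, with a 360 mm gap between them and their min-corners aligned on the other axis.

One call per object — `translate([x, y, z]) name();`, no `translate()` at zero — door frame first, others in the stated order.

door_frame();
translate([0, -598, 0]) open_box();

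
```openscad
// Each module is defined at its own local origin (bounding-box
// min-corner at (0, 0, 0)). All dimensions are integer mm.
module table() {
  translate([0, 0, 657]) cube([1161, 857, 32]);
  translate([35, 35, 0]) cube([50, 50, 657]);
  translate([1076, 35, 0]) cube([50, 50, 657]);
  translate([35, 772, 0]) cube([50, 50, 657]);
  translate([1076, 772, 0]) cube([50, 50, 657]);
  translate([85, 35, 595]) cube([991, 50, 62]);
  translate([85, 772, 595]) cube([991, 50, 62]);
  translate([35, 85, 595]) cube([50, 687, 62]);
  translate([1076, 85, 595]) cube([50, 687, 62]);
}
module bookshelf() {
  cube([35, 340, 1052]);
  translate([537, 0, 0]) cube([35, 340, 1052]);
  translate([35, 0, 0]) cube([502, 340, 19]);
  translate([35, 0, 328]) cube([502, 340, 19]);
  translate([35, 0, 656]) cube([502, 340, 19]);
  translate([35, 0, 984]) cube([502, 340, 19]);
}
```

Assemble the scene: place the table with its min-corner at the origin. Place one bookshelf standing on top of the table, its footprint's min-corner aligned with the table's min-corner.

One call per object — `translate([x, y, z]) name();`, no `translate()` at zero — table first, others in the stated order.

table();
translate([0, 0, 689]) bookshelf();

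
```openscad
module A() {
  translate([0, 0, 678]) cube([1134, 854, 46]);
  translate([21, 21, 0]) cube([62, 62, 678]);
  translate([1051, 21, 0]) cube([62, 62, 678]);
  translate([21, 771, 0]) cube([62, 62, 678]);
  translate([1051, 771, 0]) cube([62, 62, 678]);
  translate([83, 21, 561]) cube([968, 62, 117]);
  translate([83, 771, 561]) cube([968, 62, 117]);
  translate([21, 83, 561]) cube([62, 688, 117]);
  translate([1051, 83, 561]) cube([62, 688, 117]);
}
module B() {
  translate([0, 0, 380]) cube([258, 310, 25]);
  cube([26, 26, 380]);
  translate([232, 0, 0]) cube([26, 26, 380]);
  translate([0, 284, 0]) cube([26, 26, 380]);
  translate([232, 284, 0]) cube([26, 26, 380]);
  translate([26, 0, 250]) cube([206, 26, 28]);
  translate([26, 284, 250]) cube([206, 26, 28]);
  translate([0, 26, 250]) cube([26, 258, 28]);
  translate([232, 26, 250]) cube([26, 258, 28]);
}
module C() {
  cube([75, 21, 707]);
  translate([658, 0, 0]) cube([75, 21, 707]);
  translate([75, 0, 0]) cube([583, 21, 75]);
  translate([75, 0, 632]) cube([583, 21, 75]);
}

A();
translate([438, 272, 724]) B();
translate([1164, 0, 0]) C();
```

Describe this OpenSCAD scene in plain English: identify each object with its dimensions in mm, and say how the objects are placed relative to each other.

A is a rectangular dining table. The top is 1134×854×46 mm with its upper surface at z = 724 mm. It stands on four 62×62 mm square legs, each inset 21 mm from the nearest pair of top edges, running from the floor to the underside of the top. Four apron rails, 62 mm thick and 117 mm tall, run between adjacent legs with their top edges flush with the underside of the top and their outer faces flush with the legs' outer faces.

B is a four-legged stool. The seat is 258×310 mm, 25 mm thick, top at z = 405 mm. It stands on four square legs, each 26×26 mm in cross-section, from z = 0 to the seat underside, each flush with a corner of the seat. Four stretchers, 26 mm wide and 28 mm tall, connect adjacent legs with their undersides at z = 250 mm, each running between the inner faces of the legs it joins and aligned with the legs' outer faces on the other axis.

C is a rectangular picture frame lying in the x–z plane (depth along y). The opening is 583 mm wide (x) by 557 mm tall (z), surrounded by a border 75 mm wide on all four sides. The frame is 21 mm deep and is made of two full-height vertical stiles with two horizontal rails fitted between them.

The stool is on top of the table, centred. The picture frame is on the floor beside the table on its +x side.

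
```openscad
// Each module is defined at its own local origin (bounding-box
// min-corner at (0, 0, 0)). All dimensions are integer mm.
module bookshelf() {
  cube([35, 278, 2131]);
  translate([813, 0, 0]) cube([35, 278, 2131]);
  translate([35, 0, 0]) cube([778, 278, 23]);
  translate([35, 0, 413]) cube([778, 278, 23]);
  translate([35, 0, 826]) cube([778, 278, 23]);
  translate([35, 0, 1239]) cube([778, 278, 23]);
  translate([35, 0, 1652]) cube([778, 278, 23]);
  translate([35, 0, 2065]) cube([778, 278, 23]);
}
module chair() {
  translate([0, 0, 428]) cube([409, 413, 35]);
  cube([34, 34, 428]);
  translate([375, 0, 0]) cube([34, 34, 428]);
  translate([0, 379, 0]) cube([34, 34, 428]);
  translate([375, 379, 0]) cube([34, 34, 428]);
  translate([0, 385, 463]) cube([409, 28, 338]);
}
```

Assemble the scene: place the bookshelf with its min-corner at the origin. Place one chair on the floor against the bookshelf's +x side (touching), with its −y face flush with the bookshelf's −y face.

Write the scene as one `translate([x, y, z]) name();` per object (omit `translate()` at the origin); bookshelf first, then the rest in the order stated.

bookshelf();
translate([848, 0, 0]) chair();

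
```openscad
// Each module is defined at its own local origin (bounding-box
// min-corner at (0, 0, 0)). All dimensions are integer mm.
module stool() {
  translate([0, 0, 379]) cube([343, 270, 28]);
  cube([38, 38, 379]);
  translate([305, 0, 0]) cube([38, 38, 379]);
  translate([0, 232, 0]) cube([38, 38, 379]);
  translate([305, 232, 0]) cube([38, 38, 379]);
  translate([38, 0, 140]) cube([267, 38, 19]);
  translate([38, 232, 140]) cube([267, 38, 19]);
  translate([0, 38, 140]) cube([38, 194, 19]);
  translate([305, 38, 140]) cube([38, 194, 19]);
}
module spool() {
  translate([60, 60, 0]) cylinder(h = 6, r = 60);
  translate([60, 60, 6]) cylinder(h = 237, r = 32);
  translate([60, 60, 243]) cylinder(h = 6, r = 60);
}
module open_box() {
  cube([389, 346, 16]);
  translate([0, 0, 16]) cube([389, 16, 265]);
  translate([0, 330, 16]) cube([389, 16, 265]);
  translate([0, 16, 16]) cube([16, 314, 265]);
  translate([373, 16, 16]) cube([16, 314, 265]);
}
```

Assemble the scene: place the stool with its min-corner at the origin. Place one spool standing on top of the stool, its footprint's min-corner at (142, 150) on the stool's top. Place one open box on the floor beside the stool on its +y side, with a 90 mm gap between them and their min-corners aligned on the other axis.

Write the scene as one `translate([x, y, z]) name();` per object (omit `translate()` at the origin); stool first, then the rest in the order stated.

stool();
translate([142, 150, 407]) spool();
translate([0, 360, 0]) open_box();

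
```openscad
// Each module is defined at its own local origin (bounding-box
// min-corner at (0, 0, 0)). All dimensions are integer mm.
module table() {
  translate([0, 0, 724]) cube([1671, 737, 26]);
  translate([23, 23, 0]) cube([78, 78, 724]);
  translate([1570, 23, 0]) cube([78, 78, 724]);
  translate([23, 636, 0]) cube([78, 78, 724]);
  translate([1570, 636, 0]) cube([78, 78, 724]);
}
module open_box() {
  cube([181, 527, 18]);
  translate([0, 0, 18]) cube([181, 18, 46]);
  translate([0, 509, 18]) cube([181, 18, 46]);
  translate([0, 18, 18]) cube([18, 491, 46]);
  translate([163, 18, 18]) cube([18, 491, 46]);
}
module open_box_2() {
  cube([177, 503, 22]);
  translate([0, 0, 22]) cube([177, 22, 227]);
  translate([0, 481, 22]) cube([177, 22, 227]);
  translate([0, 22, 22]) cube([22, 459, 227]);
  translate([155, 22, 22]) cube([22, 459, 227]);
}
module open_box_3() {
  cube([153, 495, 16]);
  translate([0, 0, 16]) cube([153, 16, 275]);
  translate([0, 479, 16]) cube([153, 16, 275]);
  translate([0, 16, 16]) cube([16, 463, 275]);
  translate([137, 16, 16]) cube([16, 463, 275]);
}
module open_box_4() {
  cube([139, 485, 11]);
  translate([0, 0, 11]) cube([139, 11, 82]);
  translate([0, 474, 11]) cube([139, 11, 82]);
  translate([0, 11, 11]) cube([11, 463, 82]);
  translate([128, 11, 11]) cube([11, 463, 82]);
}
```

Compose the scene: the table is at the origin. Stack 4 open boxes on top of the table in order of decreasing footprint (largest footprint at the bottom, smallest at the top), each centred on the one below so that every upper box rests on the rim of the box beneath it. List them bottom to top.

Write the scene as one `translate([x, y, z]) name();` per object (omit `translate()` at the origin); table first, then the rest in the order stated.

table();
translate([745, 105, 750]) open_box();
translate([747, 117, 814]) open_box_2();
translate([759, 121, 1063]) open_box_3();
translate([766, 126, 1354]) open_box_4();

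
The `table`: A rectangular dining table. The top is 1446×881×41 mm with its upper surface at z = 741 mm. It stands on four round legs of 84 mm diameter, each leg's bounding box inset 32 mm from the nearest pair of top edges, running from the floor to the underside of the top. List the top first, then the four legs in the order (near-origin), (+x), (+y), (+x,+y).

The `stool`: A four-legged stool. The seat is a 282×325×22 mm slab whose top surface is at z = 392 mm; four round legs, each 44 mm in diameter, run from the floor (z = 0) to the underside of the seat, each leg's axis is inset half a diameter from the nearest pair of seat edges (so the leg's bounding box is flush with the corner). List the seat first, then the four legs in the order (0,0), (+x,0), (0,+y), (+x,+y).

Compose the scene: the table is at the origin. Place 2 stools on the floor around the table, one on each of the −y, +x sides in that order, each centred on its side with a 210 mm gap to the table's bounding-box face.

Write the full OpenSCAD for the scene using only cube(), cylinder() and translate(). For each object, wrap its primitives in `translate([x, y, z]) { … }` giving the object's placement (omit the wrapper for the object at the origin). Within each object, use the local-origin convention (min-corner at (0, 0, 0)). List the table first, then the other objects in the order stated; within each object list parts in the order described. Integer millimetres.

translate([0, 0, 700]) cube([1446, 881, 41]);
translate([74, 74, 0]) cylinder(h = 700, r = 42);
translate([1372, 74, 0]) cylinder(h = 700, r = 42);
translate([74, 807, 0]) cylinder(h = 700, r = 42);
translate([1372, 807, 0]) cylinder(h = 700, r = 42);
translate([582, -535, 0]) {
  translate([0, 0, 370]) cube([282, 325, 22]);
  translate([22, 22, 0]) cylinder(h = 370, r = 22);
  translate([260, 22, 0]) cylinder(h = 370, r = 22);
  translate([22, 303, 0]) cylinder(h = 370, r = 22);
  translate([260, 303, 0]) cylinder(h = 370, r = 22);
}
translate([1656, 278, 0]) {
  translate([0, 0, 370]) cube([282, 325, 22]);
  translate([22, 22, 0]) cylinder(h = 370, r = 22);
  translate([260, 22, 0]) cylinder(h = 370, r = 22);
  translate([22, 303, 0]) cylinder(h = 370, r = 22);
  translate([260, 303, 0]) cylinder(h = 370, r = 22);
}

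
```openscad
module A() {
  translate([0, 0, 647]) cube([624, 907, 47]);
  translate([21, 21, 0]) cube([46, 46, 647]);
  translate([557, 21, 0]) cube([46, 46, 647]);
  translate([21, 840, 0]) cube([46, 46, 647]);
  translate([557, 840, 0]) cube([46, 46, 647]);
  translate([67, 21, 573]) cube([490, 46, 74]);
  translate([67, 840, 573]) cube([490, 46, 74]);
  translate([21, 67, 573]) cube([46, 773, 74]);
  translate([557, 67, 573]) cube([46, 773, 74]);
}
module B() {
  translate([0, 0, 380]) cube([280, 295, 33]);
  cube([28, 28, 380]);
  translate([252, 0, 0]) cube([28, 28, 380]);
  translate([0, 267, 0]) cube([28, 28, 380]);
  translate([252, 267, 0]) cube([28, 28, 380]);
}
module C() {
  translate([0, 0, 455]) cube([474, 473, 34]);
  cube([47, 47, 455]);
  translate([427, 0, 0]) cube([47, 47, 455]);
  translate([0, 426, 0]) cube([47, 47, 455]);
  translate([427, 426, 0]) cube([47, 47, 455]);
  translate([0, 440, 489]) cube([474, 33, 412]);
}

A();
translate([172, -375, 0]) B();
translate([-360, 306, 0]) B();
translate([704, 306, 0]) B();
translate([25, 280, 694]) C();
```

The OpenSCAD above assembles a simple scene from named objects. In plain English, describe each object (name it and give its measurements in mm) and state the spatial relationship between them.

A is a table: top 624 mm (x) × 907 mm (y), 47 mm thick, upper face at z = 694 mm, on four 46×46 mm square legs, each inset 21 mm from the nearest pair of top edges, running from z = 0 to the bottom of the top. Four apron rails, 46 mm thick and 74 mm tall, run between adjacent legs with their top edges flush with the underside of the top and their outer faces flush with the legs' outer faces.

B is a four-legged stool. The seat is a 280×295×33 mm slab whose top surface is at z = 413 mm; four square legs, each 28×28 mm in cross-section, run from the floor (z = 0) to the underside of the seat, each flush with a corner of the seat.

C is a chair. The seat is a 474×473×34 mm slab with its top at z = 489 mm, on four 47×47 mm corner legs (flush with the seat edges, standing on z = 0). A flat backrest 33 mm thick, 412 mm tall, spans the full seat width and rises from the seat top along its +y edge, rear face flush with the rear of the seat.

Three stools sit around the table at the −y, −x, +x sides. The chair is on top of the table.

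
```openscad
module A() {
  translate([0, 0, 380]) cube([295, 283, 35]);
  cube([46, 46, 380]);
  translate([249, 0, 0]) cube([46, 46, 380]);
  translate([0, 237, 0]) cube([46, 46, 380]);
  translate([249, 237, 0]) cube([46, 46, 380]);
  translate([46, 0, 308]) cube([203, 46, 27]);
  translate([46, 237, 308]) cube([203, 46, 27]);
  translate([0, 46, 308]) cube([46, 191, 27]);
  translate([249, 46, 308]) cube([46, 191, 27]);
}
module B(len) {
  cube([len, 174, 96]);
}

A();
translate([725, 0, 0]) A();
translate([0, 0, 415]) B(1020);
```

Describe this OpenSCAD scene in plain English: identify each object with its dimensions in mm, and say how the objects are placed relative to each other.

A is a four-legged stool. The seat is 295×283 mm, 35 mm thick, top at z = 415 mm. It stands on four square legs, each 46×46 mm in cross-section, from z = 0 to the seat underside, each flush with a corner of the seat. Four stretchers, 46 mm wide and 27 mm tall, connect adjacent legs with their undersides at z = 308 mm, each running between the inner faces of the legs it joins and aligned with the legs' outer faces on the other axis.

B is a rectangular beam 1020 mm long (x), 174 mm deep (y), 96 mm thick (z).

The beam spans the tops of two stools placed 430 mm apart, resting at z = 415 mm.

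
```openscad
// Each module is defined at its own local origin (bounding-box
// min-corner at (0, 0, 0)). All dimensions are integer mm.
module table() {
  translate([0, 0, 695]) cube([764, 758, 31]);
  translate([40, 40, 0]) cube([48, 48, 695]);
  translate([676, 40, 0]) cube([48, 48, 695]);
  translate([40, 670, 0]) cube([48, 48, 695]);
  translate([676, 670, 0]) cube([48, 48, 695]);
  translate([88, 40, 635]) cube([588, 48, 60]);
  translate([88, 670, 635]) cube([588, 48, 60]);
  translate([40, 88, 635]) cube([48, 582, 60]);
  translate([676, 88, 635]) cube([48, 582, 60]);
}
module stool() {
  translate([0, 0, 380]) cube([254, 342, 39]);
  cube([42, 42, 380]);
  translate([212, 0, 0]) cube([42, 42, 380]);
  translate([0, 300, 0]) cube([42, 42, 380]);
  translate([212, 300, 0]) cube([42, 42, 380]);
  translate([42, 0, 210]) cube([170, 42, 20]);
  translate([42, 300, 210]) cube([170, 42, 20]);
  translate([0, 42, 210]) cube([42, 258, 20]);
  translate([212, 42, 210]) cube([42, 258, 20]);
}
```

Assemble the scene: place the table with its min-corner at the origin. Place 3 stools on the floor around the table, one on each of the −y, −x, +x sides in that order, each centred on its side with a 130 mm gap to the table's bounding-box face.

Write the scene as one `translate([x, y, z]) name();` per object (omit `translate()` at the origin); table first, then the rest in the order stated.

table();
translate([255, -472, 0]) stool();
translate([-384, 208, 0]) stool();
translate([894, 208, 0]) stool();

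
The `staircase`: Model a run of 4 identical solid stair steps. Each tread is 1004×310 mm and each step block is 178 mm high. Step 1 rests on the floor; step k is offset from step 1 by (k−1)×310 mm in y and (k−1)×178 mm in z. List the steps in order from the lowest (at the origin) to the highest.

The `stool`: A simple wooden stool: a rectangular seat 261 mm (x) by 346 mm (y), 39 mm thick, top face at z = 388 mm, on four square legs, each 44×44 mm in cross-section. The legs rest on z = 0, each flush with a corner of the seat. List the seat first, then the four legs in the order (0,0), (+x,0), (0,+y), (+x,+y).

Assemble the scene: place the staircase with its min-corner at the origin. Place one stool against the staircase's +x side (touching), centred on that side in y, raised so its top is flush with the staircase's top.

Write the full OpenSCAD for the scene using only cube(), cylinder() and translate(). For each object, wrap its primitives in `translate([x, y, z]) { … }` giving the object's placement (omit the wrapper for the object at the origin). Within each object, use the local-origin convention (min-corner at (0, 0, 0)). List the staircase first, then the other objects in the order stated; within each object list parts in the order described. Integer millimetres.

cube([1004, 310, 178]);
translate([0, 310, 178]) cube([1004, 310, 178]);
translate([0, 620, 356]) cube([1004, 310, 178]);
translate([0, 930, 534]) cube([1004, 310, 178]);
translate([1004, 447, 324]) {
  translate([0, 0, 349]) cube([261, 346, 39]);
  cube([44, 44, 349]);
  translate([217, 0, 0]) cube([44, 44, 349]);
  translate([0, 302, 0]) cube([44, 44, 349]);
  translate([217, 302, 0]) cube([44, 44, 349]);
}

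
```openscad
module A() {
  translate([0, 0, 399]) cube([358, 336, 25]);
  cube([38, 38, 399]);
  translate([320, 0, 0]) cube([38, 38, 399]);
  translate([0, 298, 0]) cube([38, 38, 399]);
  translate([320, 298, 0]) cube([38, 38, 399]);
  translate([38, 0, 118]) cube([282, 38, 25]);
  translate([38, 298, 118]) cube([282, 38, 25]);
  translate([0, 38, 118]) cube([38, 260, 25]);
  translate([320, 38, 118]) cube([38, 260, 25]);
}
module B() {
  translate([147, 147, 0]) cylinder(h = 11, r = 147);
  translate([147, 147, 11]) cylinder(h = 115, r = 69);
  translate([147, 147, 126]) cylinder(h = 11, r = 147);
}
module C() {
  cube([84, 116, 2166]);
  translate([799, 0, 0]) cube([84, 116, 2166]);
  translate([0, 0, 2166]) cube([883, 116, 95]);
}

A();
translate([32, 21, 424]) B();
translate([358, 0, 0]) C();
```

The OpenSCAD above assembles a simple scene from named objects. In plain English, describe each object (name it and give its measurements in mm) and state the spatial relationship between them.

A is a simple wooden stool: a rectangular seat 358 mm (x) by 336 mm (y), 25 mm thick, top face at z = 424 mm, on four square legs, each 38×38 mm in cross-section. The legs rest on z = 0, each flush with a corner of the seat. Four stretchers, 38 mm wide and 25 mm tall, connect adjacent legs with their undersides at z = 118 mm, each running between the inner faces of the legs it joins and aligned with the legs' outer faces on the other axis.

B is a spool: two coaxial disc flanges of radius 147 mm and thickness 11 mm, joined by a core cylinder of radius 69 mm and height 115 mm. The lower flange rests on z = 0 and the three cylinders share a vertical axis.

C is a door frame. The clear opening is 715 mm wide and 2166 mm high. Two 84 mm wide jambs, 116 mm deep, stand either side of the opening from the floor to the top of the opening. A 95 mm thick head sits across the top of both jambs, spanning the full outside width of the frame.

The spool is on top of the stool, centred. The door frame is against the stool's +x side, with their −y faces flush.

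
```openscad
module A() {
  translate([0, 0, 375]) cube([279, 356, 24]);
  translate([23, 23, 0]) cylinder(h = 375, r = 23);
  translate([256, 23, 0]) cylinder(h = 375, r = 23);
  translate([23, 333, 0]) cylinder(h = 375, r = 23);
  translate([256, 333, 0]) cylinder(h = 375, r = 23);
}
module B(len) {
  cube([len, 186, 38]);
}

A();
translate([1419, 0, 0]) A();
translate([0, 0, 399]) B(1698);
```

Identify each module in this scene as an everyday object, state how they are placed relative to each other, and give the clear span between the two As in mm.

Second stool starts at x = 1419; first ends at x = 279; clear span = 1419 − 279 = 1140 mm.

A is a stool. B is a beam. A beam spans the tops of two stools. The clear span between the two stools is 1140 mm.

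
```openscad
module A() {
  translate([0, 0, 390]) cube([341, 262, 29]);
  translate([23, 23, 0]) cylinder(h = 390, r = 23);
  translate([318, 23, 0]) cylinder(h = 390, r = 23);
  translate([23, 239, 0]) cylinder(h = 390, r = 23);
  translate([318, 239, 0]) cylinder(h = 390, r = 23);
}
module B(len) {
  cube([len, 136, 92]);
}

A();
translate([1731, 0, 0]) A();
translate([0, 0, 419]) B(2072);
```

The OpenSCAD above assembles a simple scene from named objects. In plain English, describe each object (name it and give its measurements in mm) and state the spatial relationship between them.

A is a four-legged stool. The seat is 341×262 mm, 29 mm thick, top at z = 419 mm. It stands on four round legs, each 46 mm in diameter, from z = 0 to the seat underside, each leg's axis is inset half a diameter from the nearest pair of seat edges (so the leg's bounding box is flush with the corner).

B is a rectangular beam 2072 mm long (x), 136 mm deep (y), 92 mm thick (z).

The beam spans the tops of two stools placed 1390 mm apart, resting at z = 419 mm.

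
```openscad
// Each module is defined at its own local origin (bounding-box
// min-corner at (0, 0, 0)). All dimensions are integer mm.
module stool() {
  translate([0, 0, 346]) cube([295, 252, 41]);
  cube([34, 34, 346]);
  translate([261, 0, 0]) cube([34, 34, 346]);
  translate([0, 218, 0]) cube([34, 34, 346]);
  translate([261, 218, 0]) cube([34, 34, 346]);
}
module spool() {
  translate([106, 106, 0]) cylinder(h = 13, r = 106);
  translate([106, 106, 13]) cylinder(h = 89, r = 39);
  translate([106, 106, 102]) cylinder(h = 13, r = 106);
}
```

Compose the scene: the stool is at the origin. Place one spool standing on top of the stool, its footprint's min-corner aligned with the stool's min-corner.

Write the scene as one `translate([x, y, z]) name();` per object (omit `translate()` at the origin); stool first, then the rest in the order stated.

stool();
translate([0, 0, 387]) spool();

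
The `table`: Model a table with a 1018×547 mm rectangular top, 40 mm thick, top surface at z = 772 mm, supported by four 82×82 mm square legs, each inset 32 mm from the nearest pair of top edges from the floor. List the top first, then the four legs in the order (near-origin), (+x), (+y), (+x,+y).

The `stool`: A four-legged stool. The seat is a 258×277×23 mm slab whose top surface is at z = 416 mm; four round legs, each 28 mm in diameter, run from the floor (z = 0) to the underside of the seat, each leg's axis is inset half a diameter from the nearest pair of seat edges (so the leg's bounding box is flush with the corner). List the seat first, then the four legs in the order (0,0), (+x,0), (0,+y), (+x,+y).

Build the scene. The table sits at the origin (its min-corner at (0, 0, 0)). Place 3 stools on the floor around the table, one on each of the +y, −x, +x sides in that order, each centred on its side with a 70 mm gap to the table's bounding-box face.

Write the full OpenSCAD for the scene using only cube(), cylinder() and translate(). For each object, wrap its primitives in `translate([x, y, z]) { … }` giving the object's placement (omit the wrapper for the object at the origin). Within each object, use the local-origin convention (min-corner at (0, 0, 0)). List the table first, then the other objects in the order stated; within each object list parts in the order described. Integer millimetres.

translate([0, 0, 732]) cube([1018, 547, 40]);
translate([32, 32, 0]) cube([82, 82, 732]);
translate([904, 32, 0]) cube([82, 82, 732]);
translate([32, 433, 0]) cube([82, 82, 732]);
translate([904, 433, 0]) cube([82, 82, 732]);
translate([380, 617, 0]) {
  translate([0, 0, 393]) cube([258, 277, 23]);
  translate([14, 14, 0]) cylinder(h = 393, r = 14);
  translate([244, 14, 0]) cylinder(h = 393, r = 14);
  translate([14, 263, 0]) cylinder(h = 393, r = 14);
  translate([244, 263, 0]) cylinder(h = 393, r = 14);
}
translate([-328, 135, 0]) {
  translate([0, 0, 393]) cube([258, 277, 23]);
  translate([14, 14, 0]) cylinder(h = 393, r = 14);
  translate([244, 14, 0]) cylinder(h = 393, r = 14);
  translate([14, 263, 0]) cylinder(h = 393, r = 14);
  translate([244, 263, 0]) cylinder(h = 393, r = 14);
}
translate([1088, 135, 0]) {
  translate([0, 0, 393]) cube([258, 277, 23]);
  translate([14, 14, 0]) cylinder(h = 393, r = 14);
  translate([244, 14, 0]) cylinder(h = 393, r = 14);
  translate([14, 263, 0]) cylinder(h = 393, r = 14);
  translate([244, 263, 0]) cylinder(h = 393, r = 14);
}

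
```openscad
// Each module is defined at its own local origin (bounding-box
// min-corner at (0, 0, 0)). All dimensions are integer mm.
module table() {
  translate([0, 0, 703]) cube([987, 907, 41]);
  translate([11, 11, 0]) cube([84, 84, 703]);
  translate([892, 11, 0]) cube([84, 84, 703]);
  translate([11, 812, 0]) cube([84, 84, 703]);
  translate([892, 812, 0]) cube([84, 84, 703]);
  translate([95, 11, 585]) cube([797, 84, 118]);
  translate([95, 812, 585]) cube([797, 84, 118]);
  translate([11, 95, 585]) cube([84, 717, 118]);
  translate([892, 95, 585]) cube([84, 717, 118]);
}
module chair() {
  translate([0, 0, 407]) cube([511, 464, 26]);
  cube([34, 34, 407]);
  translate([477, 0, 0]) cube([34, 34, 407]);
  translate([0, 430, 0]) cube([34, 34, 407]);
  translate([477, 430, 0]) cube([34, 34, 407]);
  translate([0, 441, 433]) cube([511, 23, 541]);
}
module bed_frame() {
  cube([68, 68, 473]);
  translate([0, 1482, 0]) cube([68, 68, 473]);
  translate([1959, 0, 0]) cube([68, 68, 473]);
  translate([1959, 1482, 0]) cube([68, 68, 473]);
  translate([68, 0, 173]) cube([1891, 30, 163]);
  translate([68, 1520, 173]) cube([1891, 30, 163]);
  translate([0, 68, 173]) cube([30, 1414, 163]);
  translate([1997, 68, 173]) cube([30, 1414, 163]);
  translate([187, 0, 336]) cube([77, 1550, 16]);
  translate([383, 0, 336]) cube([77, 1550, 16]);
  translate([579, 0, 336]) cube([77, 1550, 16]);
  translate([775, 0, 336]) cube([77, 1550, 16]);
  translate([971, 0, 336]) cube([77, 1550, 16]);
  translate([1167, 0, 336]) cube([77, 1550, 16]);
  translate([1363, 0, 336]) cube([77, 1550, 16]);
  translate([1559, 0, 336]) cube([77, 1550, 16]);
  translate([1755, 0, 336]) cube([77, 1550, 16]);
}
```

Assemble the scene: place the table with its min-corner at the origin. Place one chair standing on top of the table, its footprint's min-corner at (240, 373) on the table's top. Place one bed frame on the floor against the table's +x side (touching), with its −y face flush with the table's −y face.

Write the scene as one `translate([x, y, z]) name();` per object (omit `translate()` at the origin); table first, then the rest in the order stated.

table();
translate([240, 373, 744]) chair();
translate([987, 0, 0]) bed_frame();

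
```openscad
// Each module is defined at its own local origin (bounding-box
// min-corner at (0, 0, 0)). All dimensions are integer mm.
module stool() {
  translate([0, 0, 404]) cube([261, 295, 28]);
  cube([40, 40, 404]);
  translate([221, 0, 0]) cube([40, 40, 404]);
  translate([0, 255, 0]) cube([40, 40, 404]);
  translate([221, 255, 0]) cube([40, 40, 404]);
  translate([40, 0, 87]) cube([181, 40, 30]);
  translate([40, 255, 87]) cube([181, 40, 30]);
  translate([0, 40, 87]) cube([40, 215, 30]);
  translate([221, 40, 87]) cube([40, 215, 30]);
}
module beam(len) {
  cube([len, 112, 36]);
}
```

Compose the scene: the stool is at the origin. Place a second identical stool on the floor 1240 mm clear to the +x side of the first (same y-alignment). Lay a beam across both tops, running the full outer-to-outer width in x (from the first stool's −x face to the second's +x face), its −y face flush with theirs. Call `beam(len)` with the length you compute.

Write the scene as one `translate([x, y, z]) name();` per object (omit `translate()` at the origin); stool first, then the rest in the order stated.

stool();
translate([1501, 0, 0]) stool();
translate([0, 0, 432]) beam(1762);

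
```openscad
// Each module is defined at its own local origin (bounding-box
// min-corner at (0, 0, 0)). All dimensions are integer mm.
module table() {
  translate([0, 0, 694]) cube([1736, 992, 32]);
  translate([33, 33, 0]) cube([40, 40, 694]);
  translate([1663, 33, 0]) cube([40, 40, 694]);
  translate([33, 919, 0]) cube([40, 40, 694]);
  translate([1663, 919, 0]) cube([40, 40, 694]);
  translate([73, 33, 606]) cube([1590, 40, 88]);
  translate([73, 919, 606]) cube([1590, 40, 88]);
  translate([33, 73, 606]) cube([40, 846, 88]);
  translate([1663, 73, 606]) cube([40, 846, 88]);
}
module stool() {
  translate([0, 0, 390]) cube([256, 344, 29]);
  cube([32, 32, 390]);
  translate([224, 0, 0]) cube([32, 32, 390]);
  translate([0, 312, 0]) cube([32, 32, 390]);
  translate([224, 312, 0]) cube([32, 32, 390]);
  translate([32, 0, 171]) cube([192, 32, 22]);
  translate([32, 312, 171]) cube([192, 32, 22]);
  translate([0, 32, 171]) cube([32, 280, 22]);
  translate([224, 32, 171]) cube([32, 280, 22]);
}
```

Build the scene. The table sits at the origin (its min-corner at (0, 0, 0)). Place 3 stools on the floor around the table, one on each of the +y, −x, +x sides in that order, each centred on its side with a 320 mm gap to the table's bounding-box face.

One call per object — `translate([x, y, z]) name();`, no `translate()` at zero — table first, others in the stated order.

table();
translate([740, 1312, 0]) stool();
translate([-576, 324, 0]) stool();
translate([2056, 324, 0]) stool();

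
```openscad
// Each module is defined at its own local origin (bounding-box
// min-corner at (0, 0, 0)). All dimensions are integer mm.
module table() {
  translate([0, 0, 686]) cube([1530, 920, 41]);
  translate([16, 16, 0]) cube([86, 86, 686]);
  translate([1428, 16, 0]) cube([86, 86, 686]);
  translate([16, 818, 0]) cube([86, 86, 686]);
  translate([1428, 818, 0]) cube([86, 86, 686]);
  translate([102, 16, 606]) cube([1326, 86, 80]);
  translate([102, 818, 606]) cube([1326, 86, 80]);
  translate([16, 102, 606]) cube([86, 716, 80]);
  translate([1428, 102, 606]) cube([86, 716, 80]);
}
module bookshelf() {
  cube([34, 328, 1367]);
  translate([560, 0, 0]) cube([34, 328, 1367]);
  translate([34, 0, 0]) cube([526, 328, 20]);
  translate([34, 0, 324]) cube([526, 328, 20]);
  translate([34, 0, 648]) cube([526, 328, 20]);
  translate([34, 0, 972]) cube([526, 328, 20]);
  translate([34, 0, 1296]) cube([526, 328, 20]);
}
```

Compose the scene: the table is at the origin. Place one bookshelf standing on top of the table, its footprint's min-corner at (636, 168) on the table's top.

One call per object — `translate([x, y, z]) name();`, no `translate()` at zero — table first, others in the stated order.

table();
translate([636, 168, 727]) bookshelf();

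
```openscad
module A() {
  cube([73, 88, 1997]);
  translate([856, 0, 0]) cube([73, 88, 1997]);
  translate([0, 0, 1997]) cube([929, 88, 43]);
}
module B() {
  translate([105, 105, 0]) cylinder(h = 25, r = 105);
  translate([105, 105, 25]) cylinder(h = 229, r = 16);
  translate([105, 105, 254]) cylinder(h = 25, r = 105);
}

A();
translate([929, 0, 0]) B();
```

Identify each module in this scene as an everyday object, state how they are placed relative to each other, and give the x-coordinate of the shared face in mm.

The door frame's +x face and the spool's −x face are both at x = 929 mm.

A is a door frame. B is a spool. The spool is against the door frame's +x side, with their −y faces flush. The x-coordinate of the shared face is 929 mm.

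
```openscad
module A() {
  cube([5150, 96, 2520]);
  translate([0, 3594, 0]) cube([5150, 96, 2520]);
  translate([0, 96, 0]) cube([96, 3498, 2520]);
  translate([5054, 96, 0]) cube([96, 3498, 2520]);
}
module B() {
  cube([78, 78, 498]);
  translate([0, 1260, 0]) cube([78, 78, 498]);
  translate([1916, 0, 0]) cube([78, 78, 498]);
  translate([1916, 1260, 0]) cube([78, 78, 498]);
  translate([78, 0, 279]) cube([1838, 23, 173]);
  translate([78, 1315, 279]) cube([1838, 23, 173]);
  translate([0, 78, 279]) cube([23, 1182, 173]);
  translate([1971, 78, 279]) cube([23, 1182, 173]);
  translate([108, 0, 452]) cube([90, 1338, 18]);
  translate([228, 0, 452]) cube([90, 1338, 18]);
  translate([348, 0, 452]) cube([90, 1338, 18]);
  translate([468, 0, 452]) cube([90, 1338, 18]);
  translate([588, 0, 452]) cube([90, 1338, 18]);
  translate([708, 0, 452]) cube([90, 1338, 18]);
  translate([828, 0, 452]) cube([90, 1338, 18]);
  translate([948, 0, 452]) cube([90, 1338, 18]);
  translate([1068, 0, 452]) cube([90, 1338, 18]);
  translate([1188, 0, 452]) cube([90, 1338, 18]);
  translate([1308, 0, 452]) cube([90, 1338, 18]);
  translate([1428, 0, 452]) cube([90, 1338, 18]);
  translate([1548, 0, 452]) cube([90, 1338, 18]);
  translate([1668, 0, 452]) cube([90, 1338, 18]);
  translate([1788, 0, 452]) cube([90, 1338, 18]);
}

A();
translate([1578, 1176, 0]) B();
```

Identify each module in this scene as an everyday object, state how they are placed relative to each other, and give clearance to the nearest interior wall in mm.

A is a house frame. B is a bed frame. The bed frame sits inside the house frame, centred. The clearance to the nearest interior wall is 1080 mm.

Clearances: x = 1482, y = 1080; minimum 1080 mm.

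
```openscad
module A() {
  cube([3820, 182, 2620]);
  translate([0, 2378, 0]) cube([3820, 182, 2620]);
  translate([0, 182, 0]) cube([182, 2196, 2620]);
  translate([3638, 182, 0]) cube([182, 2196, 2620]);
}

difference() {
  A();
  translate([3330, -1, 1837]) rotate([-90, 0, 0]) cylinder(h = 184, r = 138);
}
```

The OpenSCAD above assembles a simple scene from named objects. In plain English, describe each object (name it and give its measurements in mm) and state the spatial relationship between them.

A is the wall frame of a small rectangular building: four walls, each 2620 mm tall and 182 mm thick, enclosing a footprint 3820 mm (x) by 2560 mm (y) outside-to-outside, with no floor or roof. The front and back walls (the −y and +y sides) span the full width; the two side walls fit between them.

The house frame has a circular hole of radius 138 mm through its front wall, centred at (x = 3330, z = 1837).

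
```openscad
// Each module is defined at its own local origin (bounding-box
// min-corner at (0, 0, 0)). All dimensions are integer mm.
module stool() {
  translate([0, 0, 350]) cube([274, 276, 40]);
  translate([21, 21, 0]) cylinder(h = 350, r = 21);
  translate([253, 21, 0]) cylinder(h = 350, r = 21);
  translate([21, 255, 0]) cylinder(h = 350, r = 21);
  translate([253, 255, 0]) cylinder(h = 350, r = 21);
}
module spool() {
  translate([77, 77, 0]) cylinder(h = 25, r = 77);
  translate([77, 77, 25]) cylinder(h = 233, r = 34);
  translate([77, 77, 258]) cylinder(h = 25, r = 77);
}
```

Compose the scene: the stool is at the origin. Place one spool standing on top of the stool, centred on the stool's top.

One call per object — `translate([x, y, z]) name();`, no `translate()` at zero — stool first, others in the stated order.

stool();
translate([60, 61, 390]) spool();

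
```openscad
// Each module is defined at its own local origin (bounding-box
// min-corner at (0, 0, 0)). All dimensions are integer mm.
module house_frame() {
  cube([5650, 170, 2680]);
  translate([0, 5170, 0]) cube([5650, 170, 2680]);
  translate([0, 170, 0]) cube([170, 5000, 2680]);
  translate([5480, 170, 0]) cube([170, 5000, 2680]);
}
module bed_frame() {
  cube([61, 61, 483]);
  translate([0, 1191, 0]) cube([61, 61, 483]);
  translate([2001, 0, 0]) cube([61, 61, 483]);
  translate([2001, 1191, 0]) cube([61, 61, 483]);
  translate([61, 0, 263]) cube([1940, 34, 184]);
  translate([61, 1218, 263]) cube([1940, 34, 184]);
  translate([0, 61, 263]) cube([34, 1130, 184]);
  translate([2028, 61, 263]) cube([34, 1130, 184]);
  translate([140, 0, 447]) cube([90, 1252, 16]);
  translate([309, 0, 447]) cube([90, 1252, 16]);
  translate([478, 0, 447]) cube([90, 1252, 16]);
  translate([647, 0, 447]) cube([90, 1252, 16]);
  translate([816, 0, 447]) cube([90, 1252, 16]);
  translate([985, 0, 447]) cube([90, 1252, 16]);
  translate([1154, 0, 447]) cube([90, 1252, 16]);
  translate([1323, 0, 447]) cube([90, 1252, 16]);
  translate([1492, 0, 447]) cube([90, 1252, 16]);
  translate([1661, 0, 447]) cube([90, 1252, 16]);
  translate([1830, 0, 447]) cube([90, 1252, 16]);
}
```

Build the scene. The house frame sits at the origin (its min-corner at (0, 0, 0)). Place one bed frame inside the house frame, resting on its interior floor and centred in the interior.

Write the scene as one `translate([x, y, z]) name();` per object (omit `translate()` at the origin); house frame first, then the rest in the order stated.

house_frame();
translate([1794, 2044, 0]) bed_frame();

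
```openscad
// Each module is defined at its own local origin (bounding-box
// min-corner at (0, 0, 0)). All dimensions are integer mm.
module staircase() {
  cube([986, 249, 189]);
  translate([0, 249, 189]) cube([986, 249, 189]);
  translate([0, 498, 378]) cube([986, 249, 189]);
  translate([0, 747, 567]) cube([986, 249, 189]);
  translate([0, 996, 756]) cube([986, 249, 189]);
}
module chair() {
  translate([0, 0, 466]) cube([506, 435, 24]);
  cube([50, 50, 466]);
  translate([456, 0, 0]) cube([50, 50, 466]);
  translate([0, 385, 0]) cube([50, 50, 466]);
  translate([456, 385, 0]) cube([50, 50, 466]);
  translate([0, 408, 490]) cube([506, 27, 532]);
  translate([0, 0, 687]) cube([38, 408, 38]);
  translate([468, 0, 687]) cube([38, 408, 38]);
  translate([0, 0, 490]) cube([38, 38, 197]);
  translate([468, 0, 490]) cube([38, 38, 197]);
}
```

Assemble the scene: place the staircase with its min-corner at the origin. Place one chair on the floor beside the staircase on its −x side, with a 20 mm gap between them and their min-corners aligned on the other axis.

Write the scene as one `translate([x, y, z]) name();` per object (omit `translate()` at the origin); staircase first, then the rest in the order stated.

staircase();
translate([-526, 0, 0]) chair();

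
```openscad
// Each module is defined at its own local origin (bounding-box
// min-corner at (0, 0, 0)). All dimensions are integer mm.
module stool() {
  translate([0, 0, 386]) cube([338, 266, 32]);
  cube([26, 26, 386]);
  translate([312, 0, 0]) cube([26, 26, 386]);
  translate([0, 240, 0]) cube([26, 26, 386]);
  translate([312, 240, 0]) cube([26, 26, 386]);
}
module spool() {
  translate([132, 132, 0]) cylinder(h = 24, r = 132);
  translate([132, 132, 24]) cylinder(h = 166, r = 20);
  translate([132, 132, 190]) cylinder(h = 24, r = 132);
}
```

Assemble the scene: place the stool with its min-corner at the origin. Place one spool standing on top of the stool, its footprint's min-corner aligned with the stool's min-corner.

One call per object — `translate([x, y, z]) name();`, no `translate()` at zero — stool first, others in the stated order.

stool();
translate([0, 0, 418]) spool();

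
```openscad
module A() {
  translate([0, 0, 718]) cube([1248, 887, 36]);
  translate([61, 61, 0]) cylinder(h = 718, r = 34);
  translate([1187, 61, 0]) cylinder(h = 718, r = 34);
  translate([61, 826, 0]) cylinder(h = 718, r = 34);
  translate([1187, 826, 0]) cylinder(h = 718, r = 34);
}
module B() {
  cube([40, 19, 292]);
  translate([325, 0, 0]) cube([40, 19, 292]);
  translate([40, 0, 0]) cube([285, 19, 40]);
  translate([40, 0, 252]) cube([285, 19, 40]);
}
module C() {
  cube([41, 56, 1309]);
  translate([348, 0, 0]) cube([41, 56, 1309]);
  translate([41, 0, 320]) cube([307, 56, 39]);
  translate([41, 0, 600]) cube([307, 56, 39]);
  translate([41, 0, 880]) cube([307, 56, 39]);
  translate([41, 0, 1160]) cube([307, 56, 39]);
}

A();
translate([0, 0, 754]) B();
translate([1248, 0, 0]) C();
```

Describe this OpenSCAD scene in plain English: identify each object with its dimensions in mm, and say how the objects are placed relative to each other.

A is a table with a 1248×887 mm rectangular top, 36 mm thick, top surface at z = 754 mm, supported by four round legs of 68 mm diameter, each leg's bounding box inset 27 mm from the nearest pair of top edges, running from the floor.

B is a picture frame with a 285×212 mm rectangular opening (x by z) and a uniform 40 mm border on every side. Frame depth is 19 mm along y. It is built from two vertical stiles running the full outside height and two horizontal rails spanning the gap between the stiles.

C is a wooden ladder with two side rails of 41×56 mm section and 1309 mm height, set 389 mm apart overall. Between them run 4 rectangular rungs (56 mm deep, 39 mm thick), front faces flush with the rails' −y face. The bottom of the first rung is 320 mm above the floor and each subsequent rung is 280 mm higher than the one below.

The picture frame is on top of the table. The ladder is against the table's +x side, with their −y faces flush.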